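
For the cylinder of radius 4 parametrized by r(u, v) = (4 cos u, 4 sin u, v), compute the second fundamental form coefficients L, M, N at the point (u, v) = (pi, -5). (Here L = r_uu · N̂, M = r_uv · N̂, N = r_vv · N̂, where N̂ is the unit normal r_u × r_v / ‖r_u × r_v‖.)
L = -4;  M = 0;  N = 0

Compute the unit normal N̂(u, v) = (cos(u), sin(u), 0), and the second partials r_uu, r_uv, r_vv. Take dot products:
  L(u, v) = r_uu · N̂ = -4,
  M(u, v) = r_uv · N̂ = 0,
  N(u, v) = r_vv · N̂ = 0.
Evaluating at (u, v) = (pi, -5):
  L = -4, M = 0, N = 0.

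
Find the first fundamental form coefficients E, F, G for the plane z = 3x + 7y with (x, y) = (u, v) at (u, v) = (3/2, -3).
E = 10;  F = 21;  G = 50

Partials: r_u = (1, 0, 3), r_v = (0, 1, 7). As functions of (u, v):
  E = r_u · r_u = 10,
  F = r_u · r_v = 21,
  G = r_v · r_v = 50.
Evaluating at (u, v) = (3/2, -3): E = 10, F = 21, G = 50.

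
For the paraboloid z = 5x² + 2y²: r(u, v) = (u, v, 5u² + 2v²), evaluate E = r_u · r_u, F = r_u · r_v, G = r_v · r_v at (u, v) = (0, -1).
E = 1;  F = 0;  G = 17

Partials: r_u = (1, 0, 10*u), r_v = (0, 1, 4*v). As functions of (u, v):
  E = r_u · r_u = 100*u^2 + 1,
  F = r_u · r_v = 40*u*v,
  G = r_v · r_v = 16*v^2 + 1.
Evaluating at (u, v) = (0, -1): E = 1, F = 0, G = 17.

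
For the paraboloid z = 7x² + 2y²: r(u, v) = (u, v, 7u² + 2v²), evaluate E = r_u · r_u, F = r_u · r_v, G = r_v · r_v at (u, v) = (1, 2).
E = 197;  F = 112;  G = 65

Partials: r_u = (1, 0, 14*u), r_v = (0, 1, 4*v). As functions of (u, v):
  E = r_u · r_u = 196*u^2 + 1,
  F = r_u · r_v = 56*u*v,
  G = r_v · r_v = 16*v^2 + 1.
Evaluating at (u, v) = (1, 2): E = 197, F = 112, G = 65.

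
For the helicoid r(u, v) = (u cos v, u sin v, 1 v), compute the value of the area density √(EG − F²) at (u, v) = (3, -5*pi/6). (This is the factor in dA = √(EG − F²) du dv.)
√(EG − F²)|_{(3, -5*pi/6)} = sqrt(10)

E = 1, F = 0, G = u^2 + 1, so EG − F² = u^2 + 1. Taking the positive square root: √(EG − F²) = sqrt(u^2 + 1). At (u, v) = (3, -5*pi/6): sqrt(10).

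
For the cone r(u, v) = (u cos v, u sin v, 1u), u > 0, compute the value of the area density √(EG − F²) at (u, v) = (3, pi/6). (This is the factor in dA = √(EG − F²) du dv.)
√(EG − F²)|_{(3, pi/6)} = 3*sqrt(2)

E = 2, F = 0, G = u^2, so EG − F² = 2*u^2. Taking the positive square root: √(EG − F²) = sqrt(2)*Abs(u). At (u, v) = (3, pi/6): 3*sqrt(2).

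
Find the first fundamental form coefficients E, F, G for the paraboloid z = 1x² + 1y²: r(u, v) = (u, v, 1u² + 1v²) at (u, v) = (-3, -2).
E = 37;  F = 24;  G = 17

Partials: r_u = (1, 0, 2*u), r_v = (0, 1, 2*v). As functions of (u, v):
  E = r_u · r_u = 4*u^2 + 1,
  F = r_u · r_v = 4*u*v,
  G = r_v · r_v = 4*v^2 + 1.
Evaluating at (u, v) = (-3, -2): E = 37, F = 24, G = 17.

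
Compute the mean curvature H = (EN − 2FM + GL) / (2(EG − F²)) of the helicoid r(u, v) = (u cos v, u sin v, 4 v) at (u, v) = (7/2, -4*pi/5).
H = 0

With E = 1, F = 0, G = u^2 + 16, L = 0, M = -4/sqrt(u^2 + 16), N = 0, assemble
  H = (EN − 2FM + GL) / (2(EG − F²)) = 0.
At (u, v) = (7/2, -4*pi/5): H = 0.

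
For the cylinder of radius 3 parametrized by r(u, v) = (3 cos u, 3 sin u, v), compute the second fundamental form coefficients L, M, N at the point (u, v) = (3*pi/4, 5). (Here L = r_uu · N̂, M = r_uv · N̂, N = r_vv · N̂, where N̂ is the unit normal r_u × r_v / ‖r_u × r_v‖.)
L = -3;  M = 0;  N = 0

Compute the unit normal N̂(u, v) = (cos(u), sin(u), 0), and the second partials r_uu, r_uv, r_vv. Take dot products:
  L(u, v) = r_uu · N̂ = -3,
  M(u, v) = r_uv · N̂ = 0,
  N(u, v) = r_vv · N̂ = 0.
Evaluating at (u, v) = (3*pi/4, 5):
  L = -3, M = 0, N = 0.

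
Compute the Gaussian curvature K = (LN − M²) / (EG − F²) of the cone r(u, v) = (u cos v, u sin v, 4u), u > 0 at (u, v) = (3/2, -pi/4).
K = 0

Coefficients of the first fundamental form: E = 17, F = 0, G = u^2.
Coefficients of the second fundamental form: L = 0, M = 0, N = 4*sqrt(17)*u^2/(17*Abs(u)).
Assemble K = (LN − M²)/(EG − F²) = 0. At (u, v) = (3/2, -pi/4): K = 0.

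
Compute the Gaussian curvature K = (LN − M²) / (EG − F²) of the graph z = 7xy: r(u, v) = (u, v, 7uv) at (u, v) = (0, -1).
K = -49/2500

Coefficients of the first fundamental form: E = 49*v^2 + 1, F = 49*u*v, G = 49*u^2 + 1.
Coefficients of the second fundamental form: L = 0, M = 7/sqrt(49*u^2 + 49*v^2 + 1), N = 0.
Assemble K = (LN − M²)/(EG − F²) = -49/(2401*u^4 + 4802*u^2*v^2 + 98*u^2 + 2401*v^4 + 98*v^2 + 1). At (u, v) = (0, -1): K = -49/2500.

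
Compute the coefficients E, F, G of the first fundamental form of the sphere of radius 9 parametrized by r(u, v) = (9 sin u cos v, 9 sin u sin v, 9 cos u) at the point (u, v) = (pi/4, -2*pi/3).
E = 81;  F = 0;  G = 81/2

Partials: r_u = (9*cos(u)*cos(v), 9*sin(v)*cos(u), -9*sin(u)), r_v = (-9*sin(u)*sin(v), 9*sin(u)*cos(v), 0). As functions of (u, v):
  E = r_u · r_u = 81,
  F = r_u · r_v = 0,
  G = r_v · r_v = 81*sin(u)^2.
Evaluating at (u, v) = (pi/4, -2*pi/3): E = 81, F = 0, G = 81/2.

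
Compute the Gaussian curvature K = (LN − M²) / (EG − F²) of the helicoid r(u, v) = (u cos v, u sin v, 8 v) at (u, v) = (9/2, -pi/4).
K = -1024/113569

Coefficients of the first fundamental form: E = 1, F = 0, G = u^2 + 64.
Coefficients of the second fundamental form: L = 0, M = -8/sqrt(u^2 + 64), N = 0.
Assemble K = (LN − M²)/(EG − F²) = -64/(u^2 + 64)^2. At (u, v) = (9/2, -pi/4): K = -1024/113569.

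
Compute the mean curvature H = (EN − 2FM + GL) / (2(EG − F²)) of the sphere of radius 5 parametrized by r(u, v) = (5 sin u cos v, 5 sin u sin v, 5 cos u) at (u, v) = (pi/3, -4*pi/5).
H = -1/5

With E = 25, F = 0, G = 25*sin(u)^2, L = -5*sin(u)/Abs(sin(u)), M = 0, N = -5*sin(u)^3/Abs(sin(u)), assemble
  H = (EN − 2FM + GL) / (2(EG − F²)) = -sin(u)/(5*Abs(sin(u))).
At (u, v) = (pi/3, -4*pi/5): H = -1/5.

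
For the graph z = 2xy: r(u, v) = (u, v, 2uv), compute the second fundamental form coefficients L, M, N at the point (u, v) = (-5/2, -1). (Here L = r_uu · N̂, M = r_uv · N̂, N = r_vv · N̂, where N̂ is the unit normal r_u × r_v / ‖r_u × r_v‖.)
L = 0;  M = sqrt(30)/15;  N = 0

Compute the unit normal N̂(u, v) = (-2*v/sqrt(4*u^2 + 4*v^2 + 1), -2*u/sqrt(4*u^2 + 4*v^2 + 1), 1/sqrt(4*u^2 + 4*v^2 + 1)), and the second partials r_uu, r_uv, r_vv. Take dot products:
  L(u, v) = r_uu · N̂ = 0,
  M(u, v) = r_uv · N̂ = 2/sqrt(4*u^2 + 4*v^2 + 1),
  N(u, v) = r_vv · N̂ = 0.
Evaluating at (u, v) = (-5/2, -1):
  L = 0, M = sqrt(30)/15, N = 0.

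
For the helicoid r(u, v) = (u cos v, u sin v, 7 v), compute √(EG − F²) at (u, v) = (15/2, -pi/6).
√(EG − F²)|_{(15/2, -pi/6)} = sqrt(421)/2

E = 1, F = 0, G = u^2 + 49; EG − F² = u^2 + 49; √(EG − F²) = sqrt(u^2 + 49). At the given point: sqrt(421)/2.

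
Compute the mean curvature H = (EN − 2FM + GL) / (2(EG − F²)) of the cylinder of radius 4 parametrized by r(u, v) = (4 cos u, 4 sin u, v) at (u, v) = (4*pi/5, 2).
H = -1/8

With E = 16, F = 0, G = 1, L = -4, M = 0, N = 0, assemble
  H = (EN − 2FM + GL) / (2(EG − F²)) = -1/8.
At (u, v) = (4*pi/5, 2): H = -1/8.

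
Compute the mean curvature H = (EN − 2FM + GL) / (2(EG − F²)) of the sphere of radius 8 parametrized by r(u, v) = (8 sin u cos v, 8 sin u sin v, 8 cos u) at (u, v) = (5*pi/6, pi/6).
H = -1/8

With E = 64, F = 0, G = 64*sin(u)^2, L = -8*sin(u)/Abs(sin(u)), M = 0, N = -8*sin(u)^3/Abs(sin(u)), assemble
  H = (EN − 2FM + GL) / (2(EG − F²)) = -sin(u)/(8*Abs(sin(u))).
At (u, v) = (5*pi/6, pi/6): H = -1/8.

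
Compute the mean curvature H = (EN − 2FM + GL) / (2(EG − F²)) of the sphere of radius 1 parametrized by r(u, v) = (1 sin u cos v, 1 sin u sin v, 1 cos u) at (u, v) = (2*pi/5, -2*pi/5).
H = -1

With E = 1, F = 0, G = sin(u)^2, L = -sin(u)/Abs(sin(u)), M = 0, N = -sin(u)^3/Abs(sin(u)), assemble
  H = (EN − 2FM + GL) / (2(EG − F²)) = -sin(u)/Abs(sin(u)).
At (u, v) = (2*pi/5, -2*pi/5): H = -1.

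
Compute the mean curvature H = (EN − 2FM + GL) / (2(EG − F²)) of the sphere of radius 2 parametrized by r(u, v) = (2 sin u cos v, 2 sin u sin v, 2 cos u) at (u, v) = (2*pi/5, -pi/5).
H = -1/2

With E = 4, F = 0, G = 4*sin(u)^2, L = -2*sin(u)/Abs(sin(u)), M = 0, N = -2*sin(u)^3/Abs(sin(u)), assemble
  H = (EN − 2FM + GL) / (2(EG − F²)) = -sin(u)/(2*Abs(sin(u))).
At (u, v) = (2*pi/5, -pi/5): H = -1/2.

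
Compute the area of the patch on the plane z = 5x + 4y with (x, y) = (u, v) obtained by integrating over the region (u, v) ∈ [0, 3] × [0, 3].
Area = 9*sqrt(42)

Area = ∫∫ √(EG − F²) du dv with √(EG − F²) = sqrt(42). Integrating over [0, 3] × [0, 3] gives 9*sqrt(42).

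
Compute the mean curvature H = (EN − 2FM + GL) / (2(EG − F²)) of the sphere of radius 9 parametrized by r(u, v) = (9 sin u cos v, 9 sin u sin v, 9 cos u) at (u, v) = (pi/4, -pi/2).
H = -1/9

With E = 81, F = 0, G = 81*sin(u)^2, L = -9*sin(u)/Abs(sin(u)), M = 0, N = -9*sin(u)^3/Abs(sin(u)), assemble
  H = (EN − 2FM + GL) / (2(EG − F²)) = -sin(u)/(9*Abs(sin(u))).
At (u, v) = (pi/4, -pi/2): H = -1/9.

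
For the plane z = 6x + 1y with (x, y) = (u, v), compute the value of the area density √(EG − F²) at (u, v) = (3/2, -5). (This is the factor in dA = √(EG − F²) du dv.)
√(EG − F²)|_{(3/2, -5)} = sqrt(38)

E = 37, F = 6, G = 2, so EG − F² = 38. Taking the positive square root: √(EG − F²) = sqrt(38). At (u, v) = (3/2, -5): sqrt(38).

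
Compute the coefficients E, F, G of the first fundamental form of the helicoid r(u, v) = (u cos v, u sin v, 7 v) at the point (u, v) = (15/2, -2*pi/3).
E = 1;  F = 0;  G = 421/4

Partials: r_u = (cos(v), sin(v), 0), r_v = (-u*sin(v), u*cos(v), 7). As functions of (u, v):
  E = r_u · r_u = 1,
  F = r_u · r_v = 0,
  G = r_v · r_v = u^2 + 49.
Evaluating at (u, v) = (15/2, -2*pi/3): E = 1, F = 0, G = 421/4.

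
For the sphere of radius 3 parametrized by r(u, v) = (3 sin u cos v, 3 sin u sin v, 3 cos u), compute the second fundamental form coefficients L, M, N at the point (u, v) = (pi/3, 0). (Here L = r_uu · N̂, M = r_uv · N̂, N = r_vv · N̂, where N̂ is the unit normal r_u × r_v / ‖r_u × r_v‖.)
L = -3;  M = 0;  N = -9/4

Compute the unit normal N̂(u, v) = (sin(u)^2*cos(v)/Abs(sin(u)), sin(u)^2*sin(v)/Abs(sin(u)), sin(2*u)/(2*Abs(sin(u)))), and the second partials r_uu, r_uv, r_vv. Take dot products:
  L(u, v) = r_uu · N̂ = -3*sin(u)/Abs(sin(u)),
  M(u, v) = r_uv · N̂ = 0,
  N(u, v) = r_vv · N̂ = -3*sin(u)^3/Abs(sin(u)).
Evaluating at (u, v) = (pi/3, 0):
  L = -3, M = 0, N = -9/4.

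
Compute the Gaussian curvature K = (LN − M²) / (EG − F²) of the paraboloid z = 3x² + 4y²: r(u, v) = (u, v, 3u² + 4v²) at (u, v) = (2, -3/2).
K = 48/83521

Coefficients of the first fundamental form: E = 36*u^2 + 1, F = 48*u*v, G = 64*v^2 + 1.
Coefficients of the second fundamental form: L = 6/sqrt(36*u^2 + 64*v^2 + 1), M = 0, N = 8/sqrt(36*u^2 + 64*v^2 + 1).
Assemble K = (LN − M²)/(EG − F²) = 48/(1296*u^4 + 4608*u^2*v^2 + 72*u^2 + 4096*v^4 + 128*v^2 + 1). At (u, v) = (2, -3/2): K = 48/83521.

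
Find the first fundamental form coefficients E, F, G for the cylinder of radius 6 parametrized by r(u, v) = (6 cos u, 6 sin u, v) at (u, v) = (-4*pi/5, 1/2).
E = 36;  F = 0;  G = 1

Partials: r_u = (-6*sin(u), 6*cos(u), 0), r_v = (0, 0, 1). As functions of (u, v):
  E = r_u · r_u = 36,
  F = r_u · r_v = 0,
  G = r_v · r_v = 1.
Evaluating at (u, v) = (-4*pi/5, 1/2): E = 36, F = 0, G = 1.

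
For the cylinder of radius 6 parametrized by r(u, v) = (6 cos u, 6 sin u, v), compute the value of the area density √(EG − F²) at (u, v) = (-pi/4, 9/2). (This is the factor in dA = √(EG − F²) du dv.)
√(EG − F²)|_{(-pi/4, 9/2)} = 6

E = 36, F = 0, G = 1, so EG − F² = 36. Taking the positive square root: √(EG − F²) = 6. At (u, v) = (-pi/4, 9/2): 6.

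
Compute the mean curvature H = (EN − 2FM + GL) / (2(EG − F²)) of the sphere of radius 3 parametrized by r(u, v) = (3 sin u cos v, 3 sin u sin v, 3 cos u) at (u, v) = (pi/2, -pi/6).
H = -1/3

With E = 9, F = 0, G = 9*sin(u)^2, L = -3*sin(u)/Abs(sin(u)), M = 0, N = -3*sin(u)^3/Abs(sin(u)), assemble
  H = (EN − 2FM + GL) / (2(EG − F²)) = -sin(u)/(3*Abs(sin(u))).
At (u, v) = (pi/2, -pi/6): H = -1/3.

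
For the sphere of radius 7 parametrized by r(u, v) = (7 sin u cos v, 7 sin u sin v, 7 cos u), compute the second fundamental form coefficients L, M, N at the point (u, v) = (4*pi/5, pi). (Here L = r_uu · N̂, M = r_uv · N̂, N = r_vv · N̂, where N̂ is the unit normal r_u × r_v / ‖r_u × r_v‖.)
L = -7;  M = 0;  N = -35/8 + 7*sqrt(5)/8

Compute the unit normal N̂(u, v) = (sin(u)^2*cos(v)/Abs(sin(u)), sin(u)^2*sin(v)/Abs(sin(u)), sin(2*u)/(2*Abs(sin(u)))), and the second partials r_uu, r_uv, r_vv. Take dot products:
  L(u, v) = r_uu · N̂ = -7*sin(u)/Abs(sin(u)),
  M(u, v) = r_uv · N̂ = 0,
  N(u, v) = r_vv · N̂ = -7*sin(u)^3/Abs(sin(u)).
Evaluating at (u, v) = (4*pi/5, pi):
  L = -7, M = 0, N = -35/8 + 7*sqrt(5)/8.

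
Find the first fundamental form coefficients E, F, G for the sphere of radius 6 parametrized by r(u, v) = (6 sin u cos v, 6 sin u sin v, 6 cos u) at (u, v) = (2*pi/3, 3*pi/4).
E = 36;  F = 0;  G = 27

Partials: r_u = (6*cos(u)*cos(v), 6*sin(v)*cos(u), -6*sin(u)), r_v = (-6*sin(u)*sin(v), 6*sin(u)*cos(v), 0). As functions of (u, v):
  E = r_u · r_u = 36,
  F = r_u · r_v = 0,
  G = r_v · r_v = 36*sin(u)^2.
Evaluating at (u, v) = (2*pi/3, 3*pi/4): E = 36, F = 0, G = 27.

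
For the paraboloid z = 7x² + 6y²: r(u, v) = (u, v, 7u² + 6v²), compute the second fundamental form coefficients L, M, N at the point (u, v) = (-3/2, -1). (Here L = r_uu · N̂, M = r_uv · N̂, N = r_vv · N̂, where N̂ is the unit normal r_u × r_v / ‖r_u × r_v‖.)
L = 7*sqrt(586)/293;  M = 0;  N = 6*sqrt(586)/293

Compute the unit normal N̂(u, v) = (-14*u/sqrt(196*u^2 + 144*v^2 + 1), -12*v/sqrt(196*u^2 + 144*v^2 + 1), 1/sqrt(196*u^2 + 144*v^2 + 1)), and the second partials r_uu, r_uv, r_vv. Take dot products:
  L(u, v) = r_uu · N̂ = 14/sqrt(196*u^2 + 144*v^2 + 1),
  M(u, v) = r_uv · N̂ = 0,
  N(u, v) = r_vv · N̂ = 12/sqrt(196*u^2 + 144*v^2 + 1).
Evaluating at (u, v) = (-3/2, -1):
  L = 7*sqrt(586)/293, M = 0, N = 6*sqrt(586)/293.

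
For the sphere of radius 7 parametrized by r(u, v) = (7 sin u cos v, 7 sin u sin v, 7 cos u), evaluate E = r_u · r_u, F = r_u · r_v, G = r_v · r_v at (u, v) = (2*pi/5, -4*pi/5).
E = 49;  F = 0;  G = 49*sqrt(5)/8 + 245/8

Partials: r_u = (7*cos(u)*cos(v), 7*sin(v)*cos(u), -7*sin(u)), r_v = (-7*sin(u)*sin(v), 7*sin(u)*cos(v), 0). As functions of (u, v):
  E = r_u · r_u = 49,
  F = r_u · r_v = 0,
  G = r_v · r_v = 49*sin(u)^2.
Evaluating at (u, v) = (2*pi/5, -4*pi/5): E = 49, F = 0, G = 49*sqrt(5)/8 + 245/8.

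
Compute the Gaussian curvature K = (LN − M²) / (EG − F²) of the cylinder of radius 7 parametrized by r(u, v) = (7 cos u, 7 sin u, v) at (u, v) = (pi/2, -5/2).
K = 0

Coefficients of the first fundamental form: E = 49, F = 0, G = 1.
Coefficients of the second fundamental form: L = -7, M = 0, N = 0.
Assemble K = (LN − M²)/(EG − F²) = 0. At (u, v) = (pi/2, -5/2): K = 0.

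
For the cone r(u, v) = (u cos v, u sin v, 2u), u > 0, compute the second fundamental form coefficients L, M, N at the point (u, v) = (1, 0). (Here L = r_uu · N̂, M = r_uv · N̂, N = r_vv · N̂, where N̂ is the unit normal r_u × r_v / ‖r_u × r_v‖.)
L = 0;  M = 0;  N = 2*sqrt(5)/5

Compute the unit normal N̂(u, v) = (-2*sqrt(5)*u*cos(v)/(5*Abs(u)), -2*sqrt(5)*u*sin(v)/(5*Abs(u)), sqrt(5)*u/(5*Abs(u))), and the second partials r_uu, r_uv, r_vv. Take dot products:
  L(u, v) = r_uu · N̂ = 0,
  M(u, v) = r_uv · N̂ = 0,
  N(u, v) = r_vv · N̂ = 2*sqrt(5)*u^2/(5*Abs(u)).
Evaluating at (u, v) = (1, 0):
  L = 0, M = 0, N = 2*sqrt(5)/5.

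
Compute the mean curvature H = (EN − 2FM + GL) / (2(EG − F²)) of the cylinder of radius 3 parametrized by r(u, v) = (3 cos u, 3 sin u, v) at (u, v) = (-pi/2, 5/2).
H = -1/6

With E = 9, F = 0, G = 1, L = -3, M = 0, N = 0, assemble
  H = (EN − 2FM + GL) / (2(EG − F²)) = -1/6.
At (u, v) = (-pi/2, 5/2): H = -1/6.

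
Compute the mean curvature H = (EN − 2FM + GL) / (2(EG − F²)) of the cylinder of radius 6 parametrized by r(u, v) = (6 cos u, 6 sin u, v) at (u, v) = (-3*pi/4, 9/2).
H = -1/12

With E = 36, F = 0, G = 1, L = -6, M = 0, N = 0, assemble
  H = (EN − 2FM + GL) / (2(EG − F²)) = -1/12.
At (u, v) = (-3*pi/4, 9/2): H = -1/12.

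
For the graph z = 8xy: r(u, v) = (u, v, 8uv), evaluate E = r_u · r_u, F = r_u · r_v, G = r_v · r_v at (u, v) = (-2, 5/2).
E = 401;  F = -320;  G = 257

Partials: r_u = (1, 0, 8*v), r_v = (0, 1, 8*u). As functions of (u, v):
  E = r_u · r_u = 64*v^2 + 1,
  F = r_u · r_v = 64*u*v,
  G = r_v · r_v = 64*u^2 + 1.
Evaluating at (u, v) = (-2, 5/2): E = 401, F = -320, G = 257.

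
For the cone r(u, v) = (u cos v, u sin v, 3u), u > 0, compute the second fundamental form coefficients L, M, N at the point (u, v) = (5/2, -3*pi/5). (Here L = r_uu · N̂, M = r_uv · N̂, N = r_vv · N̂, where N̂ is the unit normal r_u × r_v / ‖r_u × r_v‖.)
L = 0;  M = 0;  N = 3*sqrt(10)/4

Compute the unit normal N̂(u, v) = (-3*sqrt(10)*u*cos(v)/(10*Abs(u)), -3*sqrt(10)*u*sin(v)/(10*Abs(u)), sqrt(10)*u/(10*Abs(u))), and the second partials r_uu, r_uv, r_vv. Take dot products:
  L(u, v) = r_uu · N̂ = 0,
  M(u, v) = r_uv · N̂ = 0,
  N(u, v) = r_vv · N̂ = 3*sqrt(10)*u^2/(10*Abs(u)).
Evaluating at (u, v) = (5/2, -3*pi/5):
  L = 0, M = 0, N = 3*sqrt(10)/4.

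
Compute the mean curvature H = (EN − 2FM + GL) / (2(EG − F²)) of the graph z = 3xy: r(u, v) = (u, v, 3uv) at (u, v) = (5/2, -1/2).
H = 135*sqrt(238)/28322

With E = 9*v^2 + 1, F = 9*u*v, G = 9*u^2 + 1, L = 0, M = 3/sqrt(9*u^2 + 9*v^2 + 1), N = 0, assemble
  H = (EN − 2FM + GL) / (2(EG − F²)) = -27*u*v/(9*u^2 + 9*v^2 + 1)^(3/2).
At (u, v) = (5/2, -1/2): H = 135*sqrt(238)/28322.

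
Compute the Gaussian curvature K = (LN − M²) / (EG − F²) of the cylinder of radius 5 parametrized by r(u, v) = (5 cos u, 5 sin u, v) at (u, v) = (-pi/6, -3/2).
K = 0

Coefficients of the first fundamental form: E = 25, F = 0, G = 1.
Coefficients of the second fundamental form: L = -5, M = 0, N = 0.
Assemble K = (LN − M²)/(EG − F²) = 0. At (u, v) = (-pi/6, -3/2): K = 0.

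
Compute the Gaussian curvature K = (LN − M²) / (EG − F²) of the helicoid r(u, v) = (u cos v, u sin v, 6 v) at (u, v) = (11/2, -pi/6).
K = -576/70225

Coefficients of the first fundamental form: E = 1, F = 0, G = u^2 + 36.
Coefficients of the second fundamental form: L = 0, M = -6/sqrt(u^2 + 36), N = 0.
Assemble K = (LN − M²)/(EG − F²) = -36/(u^2 + 36)^2. At (u, v) = (11/2, -pi/6): K = -576/70225.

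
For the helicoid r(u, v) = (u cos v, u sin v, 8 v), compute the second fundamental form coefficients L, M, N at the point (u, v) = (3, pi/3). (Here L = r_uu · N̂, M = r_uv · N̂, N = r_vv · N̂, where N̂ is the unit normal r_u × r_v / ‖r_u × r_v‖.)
L = 0;  M = -8*sqrt(73)/73;  N = 0

Compute the unit normal N̂(u, v) = (8*sin(v)/sqrt(u^2 + 64), -8*cos(v)/sqrt(u^2 + 64), u/sqrt(u^2 + 64)), and the second partials r_uu, r_uv, r_vv. Take dot products:
  L(u, v) = r_uu · N̂ = 0,
  M(u, v) = r_uv · N̂ = -8/sqrt(u^2 + 64),
  N(u, v) = r_vv · N̂ = 0.
Evaluating at (u, v) = (3, pi/3):
  L = 0, M = -8*sqrt(73)/73, N = 0.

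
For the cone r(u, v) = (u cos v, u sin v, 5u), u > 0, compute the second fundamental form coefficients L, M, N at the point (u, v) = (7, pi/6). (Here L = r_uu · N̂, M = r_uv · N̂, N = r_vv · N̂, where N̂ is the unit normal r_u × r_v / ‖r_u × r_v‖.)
L = 0;  M = 0;  N = 35*sqrt(26)/26

Compute the unit normal N̂(u, v) = (-5*sqrt(26)*u*cos(v)/(26*Abs(u)), -5*sqrt(26)*u*sin(v)/(26*Abs(u)), sqrt(26)*u/(26*Abs(u))), and the second partials r_uu, r_uv, r_vv. Take dot products:
  L(u, v) = r_uu · N̂ = 0,
  M(u, v) = r_uv · N̂ = 0,
  N(u, v) = r_vv · N̂ = 5*sqrt(26)*u^2/(26*Abs(u)).
Evaluating at (u, v) = (7, pi/6):
  L = 0, M = 0, N = 35*sqrt(26)/26.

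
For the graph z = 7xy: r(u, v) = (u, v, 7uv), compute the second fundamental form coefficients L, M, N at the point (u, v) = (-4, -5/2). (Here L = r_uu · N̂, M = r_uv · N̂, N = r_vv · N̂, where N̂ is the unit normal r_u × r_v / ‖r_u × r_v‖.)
L = 0;  M = 14*sqrt(485)/1455;  N = 0

Compute the unit normal N̂(u, v) = (-7*v/sqrt(49*u^2 + 49*v^2 + 1), -7*u/sqrt(49*u^2 + 49*v^2 + 1), 1/sqrt(49*u^2 + 49*v^2 + 1)), and the second partials r_uu, r_uv, r_vv. Take dot products:
  L(u, v) = r_uu · N̂ = 0,
  M(u, v) = r_uv · N̂ = 7/sqrt(49*u^2 + 49*v^2 + 1),
  N(u, v) = r_vv · N̂ = 0.
Evaluating at (u, v) = (-4, -5/2):
  L = 0, M = 14*sqrt(485)/1455, N = 0.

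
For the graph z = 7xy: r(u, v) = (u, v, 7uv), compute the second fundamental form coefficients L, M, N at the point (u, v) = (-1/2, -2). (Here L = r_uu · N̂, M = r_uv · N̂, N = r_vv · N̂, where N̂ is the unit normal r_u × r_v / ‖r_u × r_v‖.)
L = 0;  M = 14*sqrt(93)/279;  N = 0

Compute the unit normal N̂(u, v) = (-7*v/sqrt(49*u^2 + 49*v^2 + 1), -7*u/sqrt(49*u^2 + 49*v^2 + 1), 1/sqrt(49*u^2 + 49*v^2 + 1)), and the second partials r_uu, r_uv, r_vv. Take dot products:
  L(u, v) = r_uu · N̂ = 0,
  M(u, v) = r_uv · N̂ = 7/sqrt(49*u^2 + 49*v^2 + 1),
  N(u, v) = r_vv · N̂ = 0.
Evaluating at (u, v) = (-1/2, -2):
  L = 0, M = 14*sqrt(93)/279, N = 0.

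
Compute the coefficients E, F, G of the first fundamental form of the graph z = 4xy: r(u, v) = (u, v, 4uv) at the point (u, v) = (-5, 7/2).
E = 197;  F = -280;  G = 401

Partials: r_u = (1, 0, 4*v), r_v = (0, 1, 4*u). As functions of (u, v):
  E = r_u · r_u = 16*v^2 + 1,
  F = r_u · r_v = 16*u*v,
  G = r_v · r_v = 16*u^2 + 1.
Evaluating at (u, v) = (-5, 7/2): E = 197, F = -280, G = 401.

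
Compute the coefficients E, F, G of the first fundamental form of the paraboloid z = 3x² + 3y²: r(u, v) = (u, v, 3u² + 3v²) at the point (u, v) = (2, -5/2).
E = 145;  F = -180;  G = 226

Partials: r_u = (1, 0, 6*u), r_v = (0, 1, 6*v). As functions of (u, v):
  E = r_u · r_u = 36*u^2 + 1,
  F = r_u · r_v = 36*u*v,
  G = r_v · r_v = 36*v^2 + 1.
Evaluating at (u, v) = (2, -5/2): E = 145, F = -180, G = 226.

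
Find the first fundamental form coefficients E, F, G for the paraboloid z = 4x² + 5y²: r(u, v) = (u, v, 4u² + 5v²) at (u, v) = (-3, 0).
E = 577;  F = 0;  G = 1

Partials: r_u = (1, 0, 8*u), r_v = (0, 1, 10*v). As functions of (u, v):
  E = r_u · r_u = 64*u^2 + 1,
  F = r_u · r_v = 80*u*v,
  G = r_v · r_v = 100*v^2 + 1.
Evaluating at (u, v) = (-3, 0): E = 577, F = 0, G = 1.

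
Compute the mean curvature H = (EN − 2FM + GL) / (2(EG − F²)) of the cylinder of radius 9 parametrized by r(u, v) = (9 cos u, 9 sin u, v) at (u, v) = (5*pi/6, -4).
H = -1/18

With E = 81, F = 0, G = 1, L = -9, M = 0, N = 0, assemble
  H = (EN − 2FM + GL) / (2(EG − F²)) = -1/18.
At (u, v) = (5*pi/6, -4): H = -1/18.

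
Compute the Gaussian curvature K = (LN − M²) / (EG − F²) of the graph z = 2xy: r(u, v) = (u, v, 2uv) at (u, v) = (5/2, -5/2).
K = -4/2601

Coefficients of the first fundamental form: E = 4*v^2 + 1, F = 4*u*v, G = 4*u^2 + 1.
Coefficients of the second fundamental form: L = 0, M = 2/sqrt(4*u^2 + 4*v^2 + 1), N = 0.
Assemble K = (LN − M²)/(EG − F²) = -4/(16*u^4 + 32*u^2*v^2 + 8*u^2 + 16*v^4 + 8*v^2 + 1). At (u, v) = (5/2, -5/2): K = -4/2601.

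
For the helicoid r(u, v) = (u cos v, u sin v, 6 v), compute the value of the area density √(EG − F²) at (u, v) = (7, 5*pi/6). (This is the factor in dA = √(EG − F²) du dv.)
√(EG − F²)|_{(7, 5*pi/6)} = sqrt(85)

E = 1, F = 0, G = u^2 + 36, so EG − F² = u^2 + 36. Taking the positive square root: √(EG − F²) = sqrt(u^2 + 36). At (u, v) = (7, 5*pi/6): sqrt(85).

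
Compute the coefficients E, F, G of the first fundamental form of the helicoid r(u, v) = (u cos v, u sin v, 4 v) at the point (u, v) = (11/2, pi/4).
E = 1;  F = 0;  G = 185/4

Partials: r_u = (cos(v), sin(v), 0), r_v = (-u*sin(v), u*cos(v), 4). As functions of (u, v):
  E = r_u · r_u = 1,
  F = r_u · r_v = 0,
  G = r_v · r_v = u^2 + 16.
Evaluating at (u, v) = (11/2, pi/4): E = 1, F = 0, G = 185/4.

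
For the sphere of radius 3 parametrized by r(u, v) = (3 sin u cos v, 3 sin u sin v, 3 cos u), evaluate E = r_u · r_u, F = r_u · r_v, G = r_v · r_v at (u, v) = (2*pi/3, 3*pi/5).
E = 9;  F = 0;  G = 27/4

Partials: r_u = (3*cos(u)*cos(v), 3*sin(v)*cos(u), -3*sin(u)), r_v = (-3*sin(u)*sin(v), 3*sin(u)*cos(v), 0). As functions of (u, v):
  E = r_u · r_u = 9,
  F = r_u · r_v = 0,
  G = r_v · r_v = 9*sin(u)^2.
Evaluating at (u, v) = (2*pi/3, 3*pi/5): E = 9, F = 0, G = 27/4.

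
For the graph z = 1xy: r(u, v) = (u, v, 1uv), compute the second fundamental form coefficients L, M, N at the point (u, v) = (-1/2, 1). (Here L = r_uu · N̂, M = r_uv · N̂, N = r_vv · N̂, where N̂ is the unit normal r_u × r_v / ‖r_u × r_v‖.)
L = 0;  M = 2/3;  N = 0

Compute the unit normal N̂(u, v) = (-v/sqrt(u^2 + v^2 + 1), -u/sqrt(u^2 + v^2 + 1), 1/sqrt(u^2 + v^2 + 1)), and the second partials r_uu, r_uv, r_vv. Take dot products:
  L(u, v) = r_uu · N̂ = 0,
  M(u, v) = r_uv · N̂ = 1/sqrt(u^2 + v^2 + 1),
  N(u, v) = r_vv · N̂ = 0.
Evaluating at (u, v) = (-1/2, 1):
  L = 0, M = 2/3, N = 0.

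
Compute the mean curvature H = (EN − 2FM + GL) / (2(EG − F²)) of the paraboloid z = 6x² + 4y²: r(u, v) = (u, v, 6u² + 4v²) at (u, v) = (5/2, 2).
H = 5146*sqrt(1157)/1338649

With E = 144*u^2 + 1, F = 96*u*v, G = 64*v^2 + 1, L = 12/sqrt(144*u^2 + 64*v^2 + 1), M = 0, N = 8/sqrt(144*u^2 + 64*v^2 + 1), assemble
  H = (EN − 2FM + GL) / (2(EG − F²)) = 2*(288*u^2 + 192*v^2 + 5)/(144*u^2 + 64*v^2 + 1)^(3/2).
At (u, v) = (5/2, 2): H = 5146*sqrt(1157)/1338649.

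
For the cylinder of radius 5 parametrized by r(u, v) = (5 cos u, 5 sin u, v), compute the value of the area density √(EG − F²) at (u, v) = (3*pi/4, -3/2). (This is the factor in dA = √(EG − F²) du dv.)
√(EG − F²)|_{(3*pi/4, -3/2)} = 5

E = 25, F = 0, G = 1, so EG − F² = 25. Taking the positive square root: √(EG − F²) = 5. At (u, v) = (3*pi/4, -3/2): 5.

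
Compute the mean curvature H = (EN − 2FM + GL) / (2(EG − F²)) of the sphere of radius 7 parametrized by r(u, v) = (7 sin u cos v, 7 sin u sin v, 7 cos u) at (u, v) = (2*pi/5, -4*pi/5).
H = -1/7

With E = 49, F = 0, G = 49*sin(u)^2, L = -7*sin(u)/Abs(sin(u)), M = 0, N = -7*sin(u)^3/Abs(sin(u)), assemble
  H = (EN − 2FM + GL) / (2(EG − F²)) = -sin(u)/(7*Abs(sin(u))).
At (u, v) = (2*pi/5, -4*pi/5): H = -1/7.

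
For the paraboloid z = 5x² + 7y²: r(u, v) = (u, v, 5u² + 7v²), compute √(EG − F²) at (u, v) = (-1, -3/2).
√(EG − F²)|_{(-1, -3/2)} = sqrt(542)

E = 100*u^2 + 1, F = 140*u*v, G = 196*v^2 + 1; EG − F² = 100*u^2 + 196*v^2 + 1; √(EG − F²) = sqrt(100*u^2 + 196*v^2 + 1). At the given point: sqrt(542).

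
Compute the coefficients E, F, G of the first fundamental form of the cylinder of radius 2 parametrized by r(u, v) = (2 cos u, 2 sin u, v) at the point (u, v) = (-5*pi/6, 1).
E = 4;  F = 0;  G = 1

Partials: r_u = (-2*sin(u), 2*cos(u), 0), r_v = (0, 0, 1). As functions of (u, v):
  E = r_u · r_u = 4,
  F = r_u · r_v = 0,
  G = r_v · r_v = 1.
Evaluating at (u, v) = (-5*pi/6, 1): E = 4, F = 0, G = 1.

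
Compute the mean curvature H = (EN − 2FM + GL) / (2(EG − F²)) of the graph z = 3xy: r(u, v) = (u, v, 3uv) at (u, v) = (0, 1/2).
H = 0

With E = 9*v^2 + 1, F = 9*u*v, G = 9*u^2 + 1, L = 0, M = 3/sqrt(9*u^2 + 9*v^2 + 1), N = 0, assemble
  H = (EN − 2FM + GL) / (2(EG − F²)) = -27*u*v/(9*u^2 + 9*v^2 + 1)^(3/2).
At (u, v) = (0, 1/2): H = 0.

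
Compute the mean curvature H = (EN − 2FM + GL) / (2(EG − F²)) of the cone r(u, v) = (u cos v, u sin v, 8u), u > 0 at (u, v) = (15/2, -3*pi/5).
H = 8*sqrt(65)/975

With E = 65, F = 0, G = u^2, L = 0, M = 0, N = 8*sqrt(65)*u^2/(65*Abs(u)), assemble
  H = (EN − 2FM + GL) / (2(EG − F²)) = 4*sqrt(65)/(65*Abs(u)).
At (u, v) = (15/2, -3*pi/5): H = 8*sqrt(65)/975.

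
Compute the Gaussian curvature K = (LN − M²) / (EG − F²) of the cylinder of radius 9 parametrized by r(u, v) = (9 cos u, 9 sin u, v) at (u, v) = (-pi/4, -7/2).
K = 0

Coefficients of the first fundamental form: E = 81, F = 0, G = 1.
Coefficients of the second fundamental form: L = -9, M = 0, N = 0.
Assemble K = (LN − M²)/(EG − F²) = 0. At (u, v) = (-pi/4, -7/2): K = 0.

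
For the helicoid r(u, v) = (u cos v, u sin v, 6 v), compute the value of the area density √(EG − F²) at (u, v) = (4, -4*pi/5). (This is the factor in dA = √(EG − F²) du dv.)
√(EG − F²)|_{(4, -4*pi/5)} = 2*sqrt(13)

E = 1, F = 0, G = u^2 + 36, so EG − F² = u^2 + 36. Taking the positive square root: √(EG − F²) = sqrt(u^2 + 36). At (u, v) = (4, -4*pi/5): 2*sqrt(13).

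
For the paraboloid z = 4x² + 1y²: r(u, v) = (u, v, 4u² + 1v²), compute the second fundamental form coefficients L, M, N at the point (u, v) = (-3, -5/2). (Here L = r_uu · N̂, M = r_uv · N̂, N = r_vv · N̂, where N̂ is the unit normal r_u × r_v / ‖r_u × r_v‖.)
L = 4*sqrt(602)/301;  M = 0;  N = sqrt(602)/301

Compute the unit normal N̂(u, v) = (-8*u/sqrt(64*u^2 + 4*v^2 + 1), -2*v/sqrt(64*u^2 + 4*v^2 + 1), 1/sqrt(64*u^2 + 4*v^2 + 1)), and the second partials r_uu, r_uv, r_vv. Take dot products:
  L(u, v) = r_uu · N̂ = 8/sqrt(64*u^2 + 4*v^2 + 1),
  M(u, v) = r_uv · N̂ = 0,
  N(u, v) = r_vv · N̂ = 2/sqrt(64*u^2 + 4*v^2 + 1).
Evaluating at (u, v) = (-3, -5/2):
  L = 4*sqrt(602)/301, M = 0, N = sqrt(602)/301.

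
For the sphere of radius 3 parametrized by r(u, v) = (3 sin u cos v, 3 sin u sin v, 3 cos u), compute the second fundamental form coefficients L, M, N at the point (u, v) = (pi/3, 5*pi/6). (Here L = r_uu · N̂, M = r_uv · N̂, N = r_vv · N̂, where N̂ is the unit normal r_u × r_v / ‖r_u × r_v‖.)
L = -3;  M = 0;  N = -9/4

Compute the unit normal N̂(u, v) = (sin(u)^2*cos(v)/Abs(sin(u)), sin(u)^2*sin(v)/Abs(sin(u)), sin(2*u)/(2*Abs(sin(u)))), and the second partials r_uu, r_uv, r_vv. Take dot products:
  L(u, v) = r_uu · N̂ = -3*sin(u)/Abs(sin(u)),
  M(u, v) = r_uv · N̂ = 0,
  N(u, v) = r_vv · N̂ = -3*sin(u)^3/Abs(sin(u)).
Evaluating at (u, v) = (pi/3, 5*pi/6):
  L = -3, M = 0, N = -9/4.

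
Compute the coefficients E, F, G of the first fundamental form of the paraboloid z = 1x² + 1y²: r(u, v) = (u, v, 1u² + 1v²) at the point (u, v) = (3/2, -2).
E = 10;  F = -12;  G = 17

Partials: r_u = (1, 0, 2*u), r_v = (0, 1, 2*v). As functions of (u, v):
  E = r_u · r_u = 4*u^2 + 1,
  F = r_u · r_v = 4*u*v,
  G = r_v · r_v = 4*v^2 + 1.
Evaluating at (u, v) = (3/2, -2): E = 10, F = -12, G = 17.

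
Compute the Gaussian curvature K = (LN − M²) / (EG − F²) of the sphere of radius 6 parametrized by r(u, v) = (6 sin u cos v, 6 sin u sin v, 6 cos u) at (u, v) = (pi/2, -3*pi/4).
K = 1/36

Coefficients of the first fundamental form: E = 36, F = 0, G = 36*sin(u)^2.
Coefficients of the second fundamental form: L = -6*sin(u)/Abs(sin(u)), M = 0, N = -6*sin(u)^3/Abs(sin(u)).
Assemble K = (LN − M²)/(EG − F²) = 1/36. At (u, v) = (pi/2, -3*pi/4): K = 1/36.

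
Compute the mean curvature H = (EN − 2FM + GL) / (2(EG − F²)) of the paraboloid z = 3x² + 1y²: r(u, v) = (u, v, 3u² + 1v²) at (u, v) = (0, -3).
H = 112*sqrt(37)/1369

With E = 36*u^2 + 1, F = 12*u*v, G = 4*v^2 + 1, L = 6/sqrt(36*u^2 + 4*v^2 + 1), M = 0, N = 2/sqrt(36*u^2 + 4*v^2 + 1), assemble
  H = (EN − 2FM + GL) / (2(EG − F²)) = 4*(9*u^2 + 3*v^2 + 1)/(36*u^2 + 4*v^2 + 1)^(3/2).
At (u, v) = (0, -3): H = 112*sqrt(37)/1369.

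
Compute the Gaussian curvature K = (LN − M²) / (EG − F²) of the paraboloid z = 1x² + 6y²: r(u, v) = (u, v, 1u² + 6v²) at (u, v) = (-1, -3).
K = 24/1692601

Coefficients of the first fundamental form: E = 4*u^2 + 1, F = 24*u*v, G = 144*v^2 + 1.
Coefficients of the second fundamental form: L = 2/sqrt(4*u^2 + 144*v^2 + 1), M = 0, N = 12/sqrt(4*u^2 + 144*v^2 + 1).
Assemble K = (LN − M²)/(EG − F²) = 24/(16*u^4 + 1152*u^2*v^2 + 8*u^2 + 20736*v^4 + 288*v^2 + 1). At (u, v) = (-1, -3): K = 24/1692601.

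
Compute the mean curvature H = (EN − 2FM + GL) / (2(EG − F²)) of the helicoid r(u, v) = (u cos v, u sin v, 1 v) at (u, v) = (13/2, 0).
H = 0

With E = 1, F = 0, G = u^2 + 1, L = 0, M = -1/sqrt(u^2 + 1), N = 0, assemble
  H = (EN − 2FM + GL) / (2(EG − F²)) = 0.
At (u, v) = (13/2, 0): H = 0.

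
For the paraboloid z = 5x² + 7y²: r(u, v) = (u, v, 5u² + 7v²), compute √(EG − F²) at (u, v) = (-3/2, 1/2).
√(EG − F²)|_{(-3/2, 1/2)} = 5*sqrt(11)

E = 100*u^2 + 1, F = 140*u*v, G = 196*v^2 + 1; EG − F² = 100*u^2 + 196*v^2 + 1; √(EG − F²) = sqrt(100*u^2 + 196*v^2 + 1). At the given point: 5*sqrt(11).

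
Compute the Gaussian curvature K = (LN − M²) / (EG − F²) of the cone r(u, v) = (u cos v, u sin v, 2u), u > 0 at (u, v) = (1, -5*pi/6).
K = 0

Coefficients of the first fundamental form: E = 5, F = 0, G = u^2.
Coefficients of the second fundamental form: L = 0, M = 0, N = 2*sqrt(5)*u^2/(5*Abs(u)).
Assemble K = (LN − M²)/(EG − F²) = 0. At (u, v) = (1, -5*pi/6): K = 0.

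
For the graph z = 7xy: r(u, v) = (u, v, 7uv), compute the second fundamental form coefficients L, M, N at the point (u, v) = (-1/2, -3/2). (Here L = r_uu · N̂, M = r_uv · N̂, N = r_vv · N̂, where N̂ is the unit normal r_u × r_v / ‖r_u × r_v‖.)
L = 0;  M = 7*sqrt(494)/247;  N = 0

Compute the unit normal N̂(u, v) = (-7*v/sqrt(49*u^2 + 49*v^2 + 1), -7*u/sqrt(49*u^2 + 49*v^2 + 1), 1/sqrt(49*u^2 + 49*v^2 + 1)), and the second partials r_uu, r_uv, r_vv. Take dot products:
  L(u, v) = r_uu · N̂ = 0,
  M(u, v) = r_uv · N̂ = 7/sqrt(49*u^2 + 49*v^2 + 1),
  N(u, v) = r_vv · N̂ = 0.
Evaluating at (u, v) = (-1/2, -3/2):
  L = 0, M = 7*sqrt(494)/247, N = 0.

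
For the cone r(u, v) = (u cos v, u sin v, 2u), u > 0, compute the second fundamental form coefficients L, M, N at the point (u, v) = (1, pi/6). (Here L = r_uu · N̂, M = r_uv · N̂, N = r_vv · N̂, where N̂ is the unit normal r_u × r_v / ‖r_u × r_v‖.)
L = 0;  M = 0;  N = 2*sqrt(5)/5

Compute the unit normal N̂(u, v) = (-2*sqrt(5)*u*cos(v)/(5*Abs(u)), -2*sqrt(5)*u*sin(v)/(5*Abs(u)), sqrt(5)*u/(5*Abs(u))), and the second partials r_uu, r_uv, r_vv. Take dot products:
  L(u, v) = r_uu · N̂ = 0,
  M(u, v) = r_uv · N̂ = 0,
  N(u, v) = r_vv · N̂ = 2*sqrt(5)*u^2/(5*Abs(u)).
Evaluating at (u, v) = (1, pi/6):
  L = 0, M = 0, N = 2*sqrt(5)/5.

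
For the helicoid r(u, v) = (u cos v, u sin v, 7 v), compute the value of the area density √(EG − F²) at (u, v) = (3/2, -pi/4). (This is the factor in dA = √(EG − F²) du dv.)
√(EG − F²)|_{(3/2, -pi/4)} = sqrt(205)/2

E = 1, F = 0, G = u^2 + 49, so EG − F² = u^2 + 49. Taking the positive square root: √(EG − F²) = sqrt(u^2 + 49). At (u, v) = (3/2, -pi/4): sqrt(205)/2.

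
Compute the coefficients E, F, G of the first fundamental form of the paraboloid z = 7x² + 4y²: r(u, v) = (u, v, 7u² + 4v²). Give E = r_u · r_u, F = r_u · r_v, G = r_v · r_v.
E = 196*u^2 + 1;  F = 112*u*v;  G = 64*v^2 + 1

Compute partials: r_u = (1, 0, 14*u), r_v = (0, 1, 8*v). Then
  E = r_u · r_u = 196*u^2 + 1,
  F = r_u · r_v = 112*u*v,
  G = r_v · r_v = 64*v^2 + 1.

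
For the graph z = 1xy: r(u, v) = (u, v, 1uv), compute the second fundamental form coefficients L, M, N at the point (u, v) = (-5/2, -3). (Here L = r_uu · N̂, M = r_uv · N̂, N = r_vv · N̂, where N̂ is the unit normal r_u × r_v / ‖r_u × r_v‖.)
L = 0;  M = 2*sqrt(65)/65;  N = 0

Compute the unit normal N̂(u, v) = (-v/sqrt(u^2 + v^2 + 1), -u/sqrt(u^2 + v^2 + 1), 1/sqrt(u^2 + v^2 + 1)), and the second partials r_uu, r_uv, r_vv. Take dot products:
  L(u, v) = r_uu · N̂ = 0,
  M(u, v) = r_uv · N̂ = 1/sqrt(u^2 + v^2 + 1),
  N(u, v) = r_vv · N̂ = 0.
Evaluating at (u, v) = (-5/2, -3):
  L = 0, M = 2*sqrt(65)/65, N = 0.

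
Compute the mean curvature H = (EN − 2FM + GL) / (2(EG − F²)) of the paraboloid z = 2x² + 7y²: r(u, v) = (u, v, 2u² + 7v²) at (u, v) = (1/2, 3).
H = 3565*sqrt(1769)/3129361

With E = 16*u^2 + 1, F = 56*u*v, G = 196*v^2 + 1, L = 4/sqrt(16*u^2 + 196*v^2 + 1), M = 0, N = 14/sqrt(16*u^2 + 196*v^2 + 1), assemble
  H = (EN − 2FM + GL) / (2(EG − F²)) = (112*u^2 + 392*v^2 + 9)/(16*u^2 + 196*v^2 + 1)^(3/2).
At (u, v) = (1/2, 3): H = 3565*sqrt(1769)/3129361.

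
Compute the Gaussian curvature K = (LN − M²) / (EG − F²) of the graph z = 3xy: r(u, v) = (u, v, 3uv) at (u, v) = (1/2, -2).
K = -144/24649

Coefficients of the first fundamental form: E = 9*v^2 + 1, F = 9*u*v, G = 9*u^2 + 1.
Coefficients of the second fundamental form: L = 0, M = 3/sqrt(9*u^2 + 9*v^2 + 1), N = 0.
Assemble K = (LN − M²)/(EG − F²) = -9/(81*u^4 + 162*u^2*v^2 + 18*u^2 + 81*v^4 + 18*v^2 + 1). At (u, v) = (1/2, -2): K = -144/24649.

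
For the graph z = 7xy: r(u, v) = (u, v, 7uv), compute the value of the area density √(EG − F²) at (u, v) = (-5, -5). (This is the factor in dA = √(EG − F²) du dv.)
√(EG − F²)|_{(-5, -5)} = sqrt(2451)

E = 49*v^2 + 1, F = 49*u*v, G = 49*u^2 + 1, so EG − F² = 49*u^2 + 49*v^2 + 1. Taking the positive square root: √(EG − F²) = sqrt(49*u^2 + 49*v^2 + 1). At (u, v) = (-5, -5): sqrt(2451).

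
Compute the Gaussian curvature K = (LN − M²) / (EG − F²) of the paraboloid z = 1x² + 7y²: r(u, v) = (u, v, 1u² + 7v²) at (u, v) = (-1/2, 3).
K = 7/779689

Coefficients of the first fundamental form: E = 4*u^2 + 1, F = 28*u*v, G = 196*v^2 + 1.
Coefficients of the second fundamental form: L = 2/sqrt(4*u^2 + 196*v^2 + 1), M = 0, N = 14/sqrt(4*u^2 + 196*v^2 + 1).
Assemble K = (LN − M²)/(EG − F²) = 28/(16*u^4 + 1568*u^2*v^2 + 8*u^2 + 38416*v^4 + 392*v^2 + 1). At (u, v) = (-1/2, 3): K = 7/779689.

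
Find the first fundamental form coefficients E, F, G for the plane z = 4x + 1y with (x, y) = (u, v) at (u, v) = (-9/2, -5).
E = 17;  F = 4;  G = 2

Partials: r_u = (1, 0, 4), r_v = (0, 1, 1). As functions of (u, v):
  E = r_u · r_u = 17,
  F = r_u · r_v = 4,
  G = r_v · r_v = 2.
Evaluating at (u, v) = (-9/2, -5): E = 17, F = 4, G = 2.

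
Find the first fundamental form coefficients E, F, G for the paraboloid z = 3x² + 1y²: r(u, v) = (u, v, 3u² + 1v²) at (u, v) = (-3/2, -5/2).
E = 82;  F = 45;  G = 26

Partials: r_u = (1, 0, 6*u), r_v = (0, 1, 2*v). As functions of (u, v):
  E = r_u · r_u = 36*u^2 + 1,
  F = r_u · r_v = 12*u*v,
  G = r_v · r_v = 4*v^2 + 1.
Evaluating at (u, v) = (-3/2, -5/2): E = 82, F = 45, G = 26.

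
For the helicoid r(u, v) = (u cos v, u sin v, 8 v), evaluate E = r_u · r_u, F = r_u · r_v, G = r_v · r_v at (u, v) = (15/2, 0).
E = 1;  F = 0;  G = 481/4

Partials: r_u = (cos(v), sin(v), 0), r_v = (-u*sin(v), u*cos(v), 8). As functions of (u, v):
  E = r_u · r_u = 1,
  F = r_u · r_v = 0,
  G = r_v · r_v = u^2 + 64.
Evaluating at (u, v) = (15/2, 0): E = 1, F = 0, G = 481/4.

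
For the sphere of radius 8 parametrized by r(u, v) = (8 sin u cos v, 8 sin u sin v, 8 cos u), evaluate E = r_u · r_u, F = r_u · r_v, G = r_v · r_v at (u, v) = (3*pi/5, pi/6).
E = 64;  F = 0;  G = 8*sqrt(5) + 40

Partials: r_u = (8*cos(u)*cos(v), 8*sin(v)*cos(u), -8*sin(u)), r_v = (-8*sin(u)*sin(v), 8*sin(u)*cos(v), 0). As functions of (u, v):
  E = r_u · r_u = 64,
  F = r_u · r_v = 0,
  G = r_v · r_v = 64*sin(u)^2.
Evaluating at (u, v) = (3*pi/5, pi/6): E = 64, F = 0, G = 8*sqrt(5) + 40.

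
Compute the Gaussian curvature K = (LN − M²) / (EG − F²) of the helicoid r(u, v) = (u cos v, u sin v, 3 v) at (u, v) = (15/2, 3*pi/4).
K = -16/7569

Coefficients of the first fundamental form: E = 1, F = 0, G = u^2 + 9.
Coefficients of the second fundamental form: L = 0, M = -3/sqrt(u^2 + 9), N = 0.
Assemble K = (LN − M²)/(EG − F²) = -9/(u^2 + 9)^2. At (u, v) = (15/2, 3*pi/4): K = -16/7569.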